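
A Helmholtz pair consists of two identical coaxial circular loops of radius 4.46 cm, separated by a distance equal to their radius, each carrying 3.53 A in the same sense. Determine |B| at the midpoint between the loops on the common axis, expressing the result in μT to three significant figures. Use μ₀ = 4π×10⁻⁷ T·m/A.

B ≈ 71.2 μT

Each loop contributes B = μ₀IR²/[2(R²+z²)^(3/2)] on the axis, with z measured from that loop.
Loop 1 (z = 0.0223 m): B₁ = 3.56×10⁻⁵ T. Loop 2 (z = 0.0223 m): B₂ = 3.56×10⁻⁵ T.
The fields add: B = B₁ + B₂ = 7.12×10⁻⁵ T.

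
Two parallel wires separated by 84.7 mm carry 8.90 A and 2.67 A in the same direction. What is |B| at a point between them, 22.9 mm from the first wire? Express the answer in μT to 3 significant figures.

Each long wire gives B = μ₀I/(2πd). Distances are d₁ = 0.0229 m and d₂ = 0.0618 m.
B₁ = 7.77×10⁻⁵ T, B₂ = 8.64×10⁻⁶ T.
Between parallel currents the two contributions point in opposite directions, so they subtract. B = |B₁ − B₂| = |7.77×10⁻⁵ − 8.64×10⁻⁶| = 6.91×10⁻⁵ T.

B ≈ 69.1 μT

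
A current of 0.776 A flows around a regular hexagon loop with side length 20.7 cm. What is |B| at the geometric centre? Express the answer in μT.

Each side is a finite straight segment at perpendicular distance d = a/(2 tan(π/6)) = 0.1793 m from the centre, with end-angles ±π/6.
One side contributes B₁ = (μ₀I/4πd)·2 sin(π/6) = 4.33×10⁻⁷ T.
All 6 sides add in the same direction: B = 6 × 4.33×10⁻⁷ = 2.60×10⁻⁶ T.

B ≈ 2.60 μT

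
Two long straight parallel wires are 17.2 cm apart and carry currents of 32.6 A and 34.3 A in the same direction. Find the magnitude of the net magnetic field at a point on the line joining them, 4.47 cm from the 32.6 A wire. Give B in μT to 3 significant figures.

B ≈ 92.0 μT

Each long wire gives B = μ₀I/(2πd). Distances are d₁ = 0.0447 m and d₂ = 0.1273 m.
B₁ = 1.46×10⁻⁴ T, B₂ = 5.39×10⁻⁵ T.
Between parallel currents the two contributions point in opposite directions, so they subtract. B = |B₁ − B₂| = |1.46×10⁻⁴ − 5.39×10⁻⁵| = 9.20×10⁻⁵ T.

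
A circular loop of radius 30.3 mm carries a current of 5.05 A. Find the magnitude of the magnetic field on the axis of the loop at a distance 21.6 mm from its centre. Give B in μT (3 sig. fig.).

B ≈ 56.5 μT

On the axis of a circular loop, B = μ₀IR² / [2(R²+z²)^(3/2)].
R² + z² = (0.0303)² + (0.0216)² = 0.001385 m², and (R²+z²)^(3/2) = 5.15×10⁻⁵ m³.
B = (4π×10⁻⁷ × 5.05 × 0.0009181) / (2 × 5.15×10⁻⁵) = 5.65×10⁻⁵ T.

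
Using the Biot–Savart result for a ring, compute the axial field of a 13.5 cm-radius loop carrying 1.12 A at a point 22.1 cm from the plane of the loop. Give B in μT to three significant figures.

B ≈ 0.738 μT

On the axis of a circular loop, B = μ₀IR² / [2(R²+z²)^(3/2)].
R² + z² = (0.135)² + (0.221)² = 0.06707 m², and (R²+z²)^(3/2) = 1.74×10⁻² m³.
B = (4π×10⁻⁷ × 1.12 × 0.01823) / (2 × 1.74×10⁻²) = 7.38×10⁻⁷ T.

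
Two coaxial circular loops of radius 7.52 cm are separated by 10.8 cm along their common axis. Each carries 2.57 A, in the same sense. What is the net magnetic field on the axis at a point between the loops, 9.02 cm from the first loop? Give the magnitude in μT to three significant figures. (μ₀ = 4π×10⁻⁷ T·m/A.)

B ≈ 25.4 μT

Each loop contributes B = μ₀IR²/[2(R²+z²)^(3/2)] on the axis, with z measured from that loop.
Loop 1 (z = 0.0902 m): B₁ = 5.64×10⁻⁶ T. Loop 2 (z = 0.0178 m): B₂ = 1.98×10⁻⁵ T.
The fields add: B = B₁ + B₂ = 2.54×10⁻⁵ T.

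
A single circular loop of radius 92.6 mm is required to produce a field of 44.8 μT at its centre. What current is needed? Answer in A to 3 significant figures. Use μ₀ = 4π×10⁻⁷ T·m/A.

I ≈ 6.60 A

At the centre of a circular loop B = μ₀I/(2R), so I = 2RB/μ₀.
With R = 0.0926 m, I = 2 × 0.0926 × 4.48×10⁻⁵ / (4π×10⁻⁷) = 6.60 A.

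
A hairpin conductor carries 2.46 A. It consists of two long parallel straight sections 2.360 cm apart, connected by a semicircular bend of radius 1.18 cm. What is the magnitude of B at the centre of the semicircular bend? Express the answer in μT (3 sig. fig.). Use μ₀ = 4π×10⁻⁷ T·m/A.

The semicircular arc contributes B_arc = μ₀I·π/(4πR) = μ₀I/(4R) = 6.55×10⁻⁵ T.
Each semi-infinite lead is at perpendicular distance R = 0.0118 m from the centre, with the perpendicular foot at its near end, so it contributes μ₀I/(4πR); both point the same way, together 4.17×10⁻⁵ T.
Arc and leads all point the same direction: B = 6.55×10⁻⁵ + 4.17×10⁻⁵ = 1.07×10⁻⁴ T.

B ≈ 107 μT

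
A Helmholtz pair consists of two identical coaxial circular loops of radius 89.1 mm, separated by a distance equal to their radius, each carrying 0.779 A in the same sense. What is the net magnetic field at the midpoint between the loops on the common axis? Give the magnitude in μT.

B ≈ 7.86 μT

Each loop contributes B = μ₀IR²/[2(R²+z²)^(3/2)] on the axis, with z measured from that loop.
Loop 1 (z = 0.04455 m): B₁ = 3.93×10⁻⁶ T. Loop 2 (z = 0.04455 m): B₂ = 3.93×10⁻⁶ T.
The fields add: B = B₁ + B₂ = 7.86×10⁻⁶ T.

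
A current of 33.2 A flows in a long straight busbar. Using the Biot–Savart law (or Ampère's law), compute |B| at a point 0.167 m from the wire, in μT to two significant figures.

B ≈ 40 μT

For an infinitely long straight wire, B = μ₀I/(2πd).
B = (4π×10⁻⁷ × 33.2) / (2π × 0.167) = 3.98×10⁻⁵ T.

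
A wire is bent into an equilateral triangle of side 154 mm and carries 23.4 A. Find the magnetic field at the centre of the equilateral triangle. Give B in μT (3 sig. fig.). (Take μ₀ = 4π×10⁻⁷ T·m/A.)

Each side is a finite straight segment at perpendicular distance d = a/(2 tan(π/3)) = 0.04446 m from the centre, with end-angles ±π/3.
One side contributes B₁ = (μ₀I/4πd)·2 sin(π/3) = 9.12×10⁻⁵ T.
All 3 sides add in the same direction: B = 3 × 9.12×10⁻⁵ = 2.74×10⁻⁴ T.

B ≈ 274 μT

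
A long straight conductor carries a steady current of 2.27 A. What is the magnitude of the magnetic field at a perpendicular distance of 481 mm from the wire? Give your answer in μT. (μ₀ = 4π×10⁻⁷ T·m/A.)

B ≈ 0.944 μT

For an infinitely long straight wire, B = μ₀I/(2πd).
B = (4π×10⁻⁷ × 2.27) / (2π × 0.481) = 9.44×10⁻⁷ T.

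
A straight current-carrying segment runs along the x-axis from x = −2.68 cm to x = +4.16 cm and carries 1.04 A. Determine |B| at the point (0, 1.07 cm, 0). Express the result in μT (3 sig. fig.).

For a finite straight segment, B = (μ₀I/4πd)(sinθ₁ + sinθ₂), where θ₁, θ₂ are the angles from the perpendicular to each end.
The perpendicular distance is d = 0.0107 m; the end-offsets along the wire are a = 0.0268 m and b = 0.0416 m.
sinθ₁ = 0.0268/√(0.0268²+0.0107²) = 0.9287; sinθ₂ = 0.0416/√(0.0416²+0.0107²) = 0.9685.
B = (4π×10⁻⁷ × 1.04) / (4π × 0.0107) × (0.9287 + 0.9685) = 1.84×10⁻⁵ T.

B ≈ 18.4 μT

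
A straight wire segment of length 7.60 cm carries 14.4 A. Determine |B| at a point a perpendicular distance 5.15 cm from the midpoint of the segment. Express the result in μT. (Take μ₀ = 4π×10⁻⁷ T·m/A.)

B ≈ 33.2 μT

For a finite straight segment, B = (μ₀I/4πd)(sinθ₁ + sinθ₂), where θ₁, θ₂ are the angles from the perpendicular to each end.
The perpendicular from the point meets the wire at its midpoint, so each end is L/2 = 0.038 m away along the wire.
sinθ₁ = 0.038/√(0.038²+0.0515²) = 0.5937; sinθ₂ = 0.038/√(0.038²+0.0515²) = 0.5937.
B = (4π×10⁻⁷ × 14.4) / (4π × 0.0515) × (0.5937 + 0.5937) = 3.32×10⁻⁵ T.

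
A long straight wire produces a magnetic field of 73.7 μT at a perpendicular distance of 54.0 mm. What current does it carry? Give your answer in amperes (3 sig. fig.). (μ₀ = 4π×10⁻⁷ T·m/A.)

For a long straight wire B = μ₀I/(2πd), so I = 2πdB/μ₀.
I = 2π × 0.054 × 7.37×10⁻⁵ / (4π×10⁻⁷) = 19.9 A.

I ≈ 19.9 A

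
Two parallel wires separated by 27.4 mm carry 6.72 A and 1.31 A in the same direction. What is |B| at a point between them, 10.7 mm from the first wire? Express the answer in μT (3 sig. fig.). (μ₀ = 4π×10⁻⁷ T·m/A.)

Each long wire gives B = μ₀I/(2πd). Distances are d₁ = 0.0107 m and d₂ = 0.0167 m.
B₁ = 1.26×10⁻⁴ T, B₂ = 1.57×10⁻⁵ T.
Between parallel currents the two contributions point in opposite directions, so they subtract. B = |B₁ − B₂| = |1.26×10⁻⁴ − 1.57×10⁻⁵| = 1.10×10⁻⁴ T.

B ≈ 110 μT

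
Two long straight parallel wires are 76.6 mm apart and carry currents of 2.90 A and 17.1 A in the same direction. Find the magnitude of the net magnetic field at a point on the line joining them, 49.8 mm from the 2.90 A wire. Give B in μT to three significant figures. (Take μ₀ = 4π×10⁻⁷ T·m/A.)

Each long wire gives B = μ₀I/(2πd). Distances are d₁ = 0.0498 m and d₂ = 0.0268 m.
B₁ = 1.16×10⁻⁵ T, B₂ = 1.28×10⁻⁴ T.
Between parallel currents the two contributions point in opposite directions, so they subtract. B = |B₁ − B₂| = |1.16×10⁻⁵ − 1.28×10⁻⁴| = 1.16×10⁻⁴ T.

B ≈ 116 μT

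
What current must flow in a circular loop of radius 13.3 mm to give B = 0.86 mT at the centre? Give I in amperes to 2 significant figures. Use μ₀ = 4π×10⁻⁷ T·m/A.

At the centre of a circular loop B = μ₀I/(2R), so I = 2RB/μ₀.
With R = 0.0133 m, I = 2 × 0.0133 × 8.60×10⁻⁴ / (4π×10⁻⁷) = 18.2 A.

I ≈ 18 A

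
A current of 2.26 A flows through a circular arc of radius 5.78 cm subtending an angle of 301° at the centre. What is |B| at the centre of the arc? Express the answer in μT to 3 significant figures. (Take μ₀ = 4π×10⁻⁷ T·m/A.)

The Biot–Savart field of a circular arc at its centre is B = μ₀Iφ/(4πR), with φ = 5.253 rad.
B = (4π×10⁻⁷ × 2.26 × 5.253) / (4π × 0.0578) = 2.05×10⁻⁵ T.

B ≈ 20.5 μT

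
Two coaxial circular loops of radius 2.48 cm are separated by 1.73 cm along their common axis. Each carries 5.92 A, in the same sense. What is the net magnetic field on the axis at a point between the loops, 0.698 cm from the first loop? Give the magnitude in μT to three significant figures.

B ≈ 252 μT

Each loop contributes B = μ₀IR²/[2(R²+z²)^(3/2)] on the axis, with z measured from that loop.
Loop 1 (z = 0.00698 m): B₁ = 1.34×10⁻⁴ T. Loop 2 (z = 0.01032 m): B₂ = 1.18×10⁻⁴ T.
The fields add: B = B₁ + B₂ = 2.52×10⁻⁴ T.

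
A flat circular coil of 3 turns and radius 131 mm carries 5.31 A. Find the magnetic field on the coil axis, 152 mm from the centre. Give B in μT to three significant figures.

B ≈ 21.3 μT

For an N-turn flat coil, B = Nμ₀IR²/[2(R²+z²)^(3/2)] with R = 0.131 m, z = 0.152 m.
B = 3 × 7.09×10⁻⁶ T = 2.13×10⁻⁵ T.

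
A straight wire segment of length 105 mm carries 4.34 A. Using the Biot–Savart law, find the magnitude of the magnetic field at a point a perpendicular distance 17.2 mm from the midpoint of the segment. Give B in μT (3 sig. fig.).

For a finite straight segment, B = (μ₀I/4πd)(sinθ₁ + sinθ₂), where θ₁, θ₂ are the angles from the perpendicular to each end.
The perpendicular from the point meets the wire at its midpoint, so each end is L/2 = 0.0525 m away along the wire.
sinθ₁ = 0.0525/√(0.0525²+0.0172²) = 0.9503; sinθ₂ = 0.0525/√(0.0525²+0.0172²) = 0.9503.
B = (4π×10⁻⁷ × 4.34) / (4π × 0.0172) × (0.9503 + 0.9503) = 4.80×10⁻⁵ T.

B ≈ 48.0 μT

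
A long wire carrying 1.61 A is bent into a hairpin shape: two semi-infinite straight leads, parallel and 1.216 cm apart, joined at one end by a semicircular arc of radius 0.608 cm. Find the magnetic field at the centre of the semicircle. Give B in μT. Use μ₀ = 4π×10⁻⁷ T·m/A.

The semicircular arc contributes B_arc = μ₀I·π/(4πR) = μ₀I/(4R) = 8.32×10⁻⁵ T.
Each semi-infinite lead is at perpendicular distance R = 0.00608 m from the centre, with the perpendicular foot at its near end, so it contributes μ₀I/(4πR); both point the same way, together 5.30×10⁻⁵ T.
Arc and leads all point the same direction: B = 8.32×10⁻⁵ + 5.30×10⁻⁵ = 1.36×10⁻⁴ T.

B ≈ 136 μT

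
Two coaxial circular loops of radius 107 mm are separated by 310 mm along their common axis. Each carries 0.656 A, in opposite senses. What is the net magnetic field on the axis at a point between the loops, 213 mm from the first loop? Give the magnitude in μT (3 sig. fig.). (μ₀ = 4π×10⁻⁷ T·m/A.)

B ≈ 1.22 μT

Each loop contributes B = μ₀IR²/[2(R²+z²)^(3/2)] on the axis, with z measured from that loop.
Loop 1 (z = 0.213 m): B₁ = 3.48×10⁻⁷ T. Loop 2 (z = 0.097 m): B₂ = 1.57×10⁻⁶ T.
The fields oppose: B = |B₁ − B₂| = 1.22×10⁻⁶ T.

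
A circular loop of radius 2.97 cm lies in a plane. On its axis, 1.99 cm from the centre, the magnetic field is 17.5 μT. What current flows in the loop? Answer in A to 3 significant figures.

I ≈ 1.44 A

On the axis of a loop, B = μ₀IR²/[2(R²+z²)^(3/2)], so I = 2B(R²+z²)^(3/2)/(μ₀R²).
R² + z² = 0.0008821 + 0.000396 = 0.001278 m²; raised to 3/2 gives 4.57×10⁻⁵ m³.
I = 2 × 1.75×10⁻⁵ × 4.57×10⁻⁵ / (1.26×10⁻⁶ × 0.0008821) = 1.44 A.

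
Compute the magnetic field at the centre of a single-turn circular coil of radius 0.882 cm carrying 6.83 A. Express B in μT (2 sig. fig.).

At the centre of a circular loop the Biot–Savart law gives B = μ₀I/(2R).
B = (4π×10⁻⁷ × 6.83) / (2 × 0.00882) = 4.87×10⁻⁴ T.

B ≈ 490 μT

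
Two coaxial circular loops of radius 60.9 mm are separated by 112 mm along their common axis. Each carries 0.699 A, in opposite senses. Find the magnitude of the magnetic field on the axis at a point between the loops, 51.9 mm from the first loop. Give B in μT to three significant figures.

Each loop contributes B = μ₀IR²/[2(R²+z²)^(3/2)] on the axis, with z measured from that loop.
Loop 1 (z = 0.0519 m): B₁ = 3.18×10⁻⁶ T. Loop 2 (z = 0.0601 m): B₂ = 2.60×10⁻⁶ T.
The fields oppose: B = |B₁ − B₂| = 5.79×10⁻⁷ T.

B ≈ 0.579 μT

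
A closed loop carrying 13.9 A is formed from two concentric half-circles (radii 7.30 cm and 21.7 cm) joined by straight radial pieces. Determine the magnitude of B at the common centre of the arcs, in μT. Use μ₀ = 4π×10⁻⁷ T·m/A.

The radial connectors point toward the centre, so dl × r̂ = 0 and they contribute nothing.
Each semicircle gives μ₀I/(4R): inner arc 5.98×10⁻⁵ T, outer arc 2.01×10⁻⁵ T.
The two arcs carry current in opposite angular senses, so their fields oppose: B = |5.98×10⁻⁵ − 2.01×10⁻⁵| = 3.97×10⁻⁵ T.

B ≈ 39.7 μT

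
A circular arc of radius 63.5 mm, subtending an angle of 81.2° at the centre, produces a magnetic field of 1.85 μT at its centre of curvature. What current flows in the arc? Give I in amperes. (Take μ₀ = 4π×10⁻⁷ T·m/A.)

I ≈ 0.829 A

For a circular arc, B = μ₀Iφ/(4πR) with φ in radians; here φ = 1.417 rad.
So I = 4πRB/(μ₀φ) = 4π × 0.0635 × 1.85×10⁻⁶ / (4π×10⁻⁷ × 1.417) = 0.829 A.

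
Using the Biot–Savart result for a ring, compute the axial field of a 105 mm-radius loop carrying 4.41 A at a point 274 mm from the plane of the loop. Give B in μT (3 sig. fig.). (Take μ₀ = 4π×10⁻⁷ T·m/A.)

On the axis of a circular loop, B = μ₀IR² / [2(R²+z²)^(3/2)].
R² + z² = (0.105)² + (0.274)² = 0.0861 m², and (R²+z²)^(3/2) = 2.53×10⁻² m³.
B = (4π×10⁻⁷ × 4.41 × 0.01102) / (2 × 2.53×10⁻²) = 1.21×10⁻⁶ T.

B ≈ 1.21 μT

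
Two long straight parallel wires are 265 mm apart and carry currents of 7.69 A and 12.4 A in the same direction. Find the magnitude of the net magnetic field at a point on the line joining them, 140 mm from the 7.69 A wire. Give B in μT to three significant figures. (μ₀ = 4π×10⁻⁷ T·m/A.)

B ≈ 8.85 μT

Each long wire gives B = μ₀I/(2πd). Distances are d₁ = 0.14 m and d₂ = 0.125 m.
B₁ = 1.10×10⁻⁵ T, B₂ = 1.98×10⁻⁵ T.
Between parallel currents the two contributions point in opposite directions, so they subtract. B = |B₁ − B₂| = |1.10×10⁻⁵ − 1.98×10⁻⁵| = 8.85×10⁻⁶ T.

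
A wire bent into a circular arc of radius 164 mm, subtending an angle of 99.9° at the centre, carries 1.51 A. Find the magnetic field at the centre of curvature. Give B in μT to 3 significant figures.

B ≈ 1.61 μT

The Biot–Savart field of a circular arc at its centre is B = μ₀Iφ/(4πR), with φ = 1.744 rad.
B = (4π×10⁻⁷ × 1.51 × 1.744) / (4π × 0.164) = 1.61×10⁻⁶ T.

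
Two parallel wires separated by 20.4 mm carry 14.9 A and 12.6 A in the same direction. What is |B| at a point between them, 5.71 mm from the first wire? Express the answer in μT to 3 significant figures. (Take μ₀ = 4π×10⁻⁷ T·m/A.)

B ≈ 350 μT

Each long wire gives B = μ₀I/(2πd). Distances are d₁ = 0.00571 m and d₂ = 0.01469 m.
B₁ = 5.22×10⁻⁴ T, B₂ = 1.72×10⁻⁴ T.
Between parallel currents the two contributions point in opposite directions, so they subtract. B = |B₁ − B₂| = |5.22×10⁻⁴ − 1.72×10⁻⁴| = 3.50×10⁻⁴ T.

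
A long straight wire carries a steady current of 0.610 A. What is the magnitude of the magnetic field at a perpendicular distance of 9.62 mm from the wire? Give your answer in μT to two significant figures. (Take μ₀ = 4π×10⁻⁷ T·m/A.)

For an infinitely long straight wire, B = μ₀I/(2πd).
B = (4π×10⁻⁷ × 0.610) / (2π × 0.00962) = 1.27×10⁻⁵ T.

B ≈ 13 μT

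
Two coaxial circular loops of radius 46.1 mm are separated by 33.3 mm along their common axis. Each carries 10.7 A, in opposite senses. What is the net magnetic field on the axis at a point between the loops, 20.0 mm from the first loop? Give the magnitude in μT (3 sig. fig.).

B ≈ 16.8 μT

Each loop contributes B = μ₀IR²/[2(R²+z²)^(3/2)] on the axis, with z measured from that loop.
Loop 1 (z = 0.02 m): B₁ = 1.13×10⁻⁴ T. Loop 2 (z = 0.0133 m): B₂ = 1.29×10⁻⁴ T.
The fields oppose: B = |B₁ − B₂| = 1.68×10⁻⁵ T.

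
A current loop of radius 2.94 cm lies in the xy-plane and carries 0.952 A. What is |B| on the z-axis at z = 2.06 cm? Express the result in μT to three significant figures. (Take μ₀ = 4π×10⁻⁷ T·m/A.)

B ≈ 11.2 μT

On the axis of a circular loop, B = μ₀IR² / [2(R²+z²)^(3/2)].
R² + z² = (0.0294)² + (0.0206)² = 0.001289 m², and (R²+z²)^(3/2) = 4.63×10⁻⁵ m³.
B = (4π×10⁻⁷ × 0.952 × 0.0008644) / (2 × 4.63×10⁻⁵) = 1.12×10⁻⁵ T.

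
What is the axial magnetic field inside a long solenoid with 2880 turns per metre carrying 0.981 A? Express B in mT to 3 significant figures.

B ≈ 3.55 mT

Inside a long solenoid, B = μ₀nI with n = 2880 turns/m.
B = 4π×10⁻⁷ × 2880 × 0.981 = 3.55×10⁻³ T.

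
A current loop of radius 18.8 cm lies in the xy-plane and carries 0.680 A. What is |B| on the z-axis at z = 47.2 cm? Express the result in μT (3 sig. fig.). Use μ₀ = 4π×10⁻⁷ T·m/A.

On the axis of a circular loop, B = μ₀IR² / [2(R²+z²)^(3/2)].
R² + z² = (0.188)² + (0.472)² = 0.2581 m², and (R²+z²)^(3/2) = 0.131 m³.
B = (4π×10⁻⁷ × 0.680 × 0.03534) / (2 × 0.131) = 1.15×10⁻⁷ T.

B ≈ 0.115 μT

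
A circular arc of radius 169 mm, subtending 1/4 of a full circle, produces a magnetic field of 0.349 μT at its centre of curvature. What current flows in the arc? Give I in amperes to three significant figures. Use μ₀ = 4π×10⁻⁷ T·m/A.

For a circular arc, B = μ₀Iφ/(4πR) with φ in radians; here φ = 1.571 rad.
So I = 4πRB/(μ₀φ) = 4π × 0.169 × 3.49×10⁻⁷ / (4π×10⁻⁷ × 1.571) = 0.375 A.

I ≈ 0.375 A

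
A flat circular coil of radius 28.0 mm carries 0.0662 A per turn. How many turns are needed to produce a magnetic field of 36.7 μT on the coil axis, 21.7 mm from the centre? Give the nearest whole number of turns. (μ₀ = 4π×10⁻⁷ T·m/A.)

For an N-turn coil, B = Nμ₀IR²/[2(R²+z²)^(3/2)]. A single turn gives B₁ = 7.34×10⁻⁷ T with R = 0.028 m, z = 0.0217 m.
N = B/B₁ = 3.67×10⁻⁵ / 7.34×10⁻⁷ = 50.03.

N = 50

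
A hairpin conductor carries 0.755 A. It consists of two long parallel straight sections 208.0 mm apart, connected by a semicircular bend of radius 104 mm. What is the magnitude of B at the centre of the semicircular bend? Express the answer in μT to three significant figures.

The semicircular arc contributes B_arc = μ₀I·π/(4πR) = μ₀I/(4R) = 2.28×10⁻⁶ T.
Each semi-infinite lead is at perpendicular distance R = 0.104 m from the centre, with the perpendicular foot at its near end, so it contributes μ₀I/(4πR); both point the same way, together 1.45×10⁻⁶ T.
Arc and leads all point the same direction: B = 2.28×10⁻⁶ + 1.45×10⁻⁶ = 3.73×10⁻⁶ T.

B ≈ 3.73 μT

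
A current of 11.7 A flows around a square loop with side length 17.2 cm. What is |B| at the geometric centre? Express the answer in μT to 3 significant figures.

Each side is a finite straight segment at perpendicular distance d = a/(2 tan(π/4)) = 0.086 m from the centre, with end-angles ±π/4.
One side contributes B₁ = (μ₀I/4πd)·2 sin(π/4) = 1.92×10⁻⁵ T.
All 4 sides add in the same direction: B = 4 × 1.92×10⁻⁵ = 7.70×10⁻⁵ T.

B ≈ 77.0 μT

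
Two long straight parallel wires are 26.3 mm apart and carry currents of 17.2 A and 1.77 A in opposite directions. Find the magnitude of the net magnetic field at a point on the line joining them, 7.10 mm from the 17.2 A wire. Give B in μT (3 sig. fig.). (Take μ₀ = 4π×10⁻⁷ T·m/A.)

B ≈ 503 μT

Each long wire gives B = μ₀I/(2πd). Distances are d₁ = 0.0071 m and d₂ = 0.0192 m.
B₁ = 4.85×10⁻⁴ T, B₂ = 1.84×10⁻⁵ T.
Between antiparallel currents both contributions point the same way, so they add. B = B₁ + B₂ = 4.85×10⁻⁴ + 1.84×10⁻⁵ = 5.03×10⁻⁴ T.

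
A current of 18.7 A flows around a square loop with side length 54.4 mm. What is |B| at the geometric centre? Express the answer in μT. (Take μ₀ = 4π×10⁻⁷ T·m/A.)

Each side is a finite straight segment at perpendicular distance d = a/(2 tan(π/4)) = 0.0272 m from the centre, with end-angles ±π/4.
One side contributes B₁ = (μ₀I/4πd)·2 sin(π/4) = 9.72×10⁻⁵ T.
All 4 sides add in the same direction: B = 4 × 9.72×10⁻⁵ = 3.89×10⁻⁴ T.

B ≈ 389 μT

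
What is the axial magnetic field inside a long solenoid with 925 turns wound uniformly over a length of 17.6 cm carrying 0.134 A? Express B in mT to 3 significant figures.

Inside a long solenoid, B = μ₀nI with n = 5256 turns/m.
B = 4π×10⁻⁷ × 5256 × 0.134 = 8.85×10⁻⁴ T.

B ≈ 0.885 mT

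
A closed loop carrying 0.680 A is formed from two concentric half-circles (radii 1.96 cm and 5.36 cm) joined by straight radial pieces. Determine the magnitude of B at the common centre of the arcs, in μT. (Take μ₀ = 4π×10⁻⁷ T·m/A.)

B ≈ 6.91 μT

The radial connectors point toward the centre, so dl × r̂ = 0 and they contribute nothing.
Each semicircle gives μ₀I/(4R): inner arc 1.09×10⁻⁵ T, outer arc 3.99×10⁻⁶ T.
The two arcs carry current in opposite angular senses, so their fields oppose: B = |1.09×10⁻⁵ − 3.99×10⁻⁶| = 6.91×10⁻⁶ T.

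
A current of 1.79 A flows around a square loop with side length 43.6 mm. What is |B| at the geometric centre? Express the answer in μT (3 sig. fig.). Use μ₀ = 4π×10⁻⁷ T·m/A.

Each side is a finite straight segment at perpendicular distance d = a/(2 tan(π/4)) = 0.0218 m from the centre, with end-angles ±π/4.
One side contributes B₁ = (μ₀I/4πd)·2 sin(π/4) = 1.16×10⁻⁵ T.
All 4 sides add in the same direction: B = 4 × 1.16×10⁻⁵ = 4.64×10⁻⁵ T.

B ≈ 46.4 μT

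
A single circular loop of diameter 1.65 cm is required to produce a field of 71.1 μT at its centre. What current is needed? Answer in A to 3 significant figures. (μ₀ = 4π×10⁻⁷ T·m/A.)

At the centre of a circular loop B = μ₀I/(2R), so I = 2RB/μ₀.
With R = 0.00825 m, I = 2 × 0.00825 × 7.11×10⁻⁵ / (4π×10⁻⁷) = 0.934 A.

I ≈ 0.934 A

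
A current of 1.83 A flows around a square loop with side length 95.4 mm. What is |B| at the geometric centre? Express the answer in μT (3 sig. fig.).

B ≈ 21.7 μT

Each side is a finite straight segment at perpendicular distance d = a/(2 tan(π/4)) = 0.0477 m from the centre, with end-angles ±π/4.
One side contributes B₁ = (μ₀I/4πd)·2 sin(π/4) = 5.43×10⁻⁶ T.
All 4 sides add in the same direction: B = 4 × 5.43×10⁻⁶ = 2.17×10⁻⁵ T.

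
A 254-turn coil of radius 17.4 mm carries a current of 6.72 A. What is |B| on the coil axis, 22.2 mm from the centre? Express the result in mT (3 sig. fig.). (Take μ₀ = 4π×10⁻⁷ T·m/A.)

For an N-turn flat coil, B = Nμ₀IR²/[2(R²+z²)^(3/2)] with R = 0.0174 m, z = 0.0222 m.
B = 254 × 5.70×10⁻⁵ T = 1.45×10⁻² T.

B ≈ 14.5 mT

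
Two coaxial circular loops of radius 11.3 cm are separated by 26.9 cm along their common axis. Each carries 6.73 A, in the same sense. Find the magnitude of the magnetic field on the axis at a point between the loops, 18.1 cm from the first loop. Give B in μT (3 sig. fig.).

Each loop contributes B = μ₀IR²/[2(R²+z²)^(3/2)] on the axis, with z measured from that loop.
Loop 1 (z = 0.181 m): B₁ = 5.56×10⁻⁶ T. Loop 2 (z = 0.088 m): B₂ = 1.84×10⁻⁵ T.
The fields add: B = B₁ + B₂ = 2.39×10⁻⁵ T.

B ≈ 23.9 μT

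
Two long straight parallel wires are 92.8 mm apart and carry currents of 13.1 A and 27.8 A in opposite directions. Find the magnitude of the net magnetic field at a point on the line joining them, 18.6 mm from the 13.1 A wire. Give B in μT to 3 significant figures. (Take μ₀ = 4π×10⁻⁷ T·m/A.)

B ≈ 216 μT

Each long wire gives B = μ₀I/(2πd). Distances are d₁ = 0.0186 m and d₂ = 0.0742 m.
B₁ = 1.41×10⁻⁴ T, B₂ = 7.49×10⁻⁵ T.
Between antiparallel currents both contributions point the same way, so they add. B = B₁ + B₂ = 1.41×10⁻⁴ + 7.49×10⁻⁵ = 2.16×10⁻⁴ T.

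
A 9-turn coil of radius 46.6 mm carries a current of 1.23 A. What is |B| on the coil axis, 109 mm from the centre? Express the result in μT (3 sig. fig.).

For an N-turn flat coil, B = Nμ₀IR²/[2(R²+z²)^(3/2)] with R = 0.0466 m, z = 0.109 m.
B = 9 × 1.01×10⁻⁶ T = 9.07×10⁻⁶ T.

B ≈ 9.07 μT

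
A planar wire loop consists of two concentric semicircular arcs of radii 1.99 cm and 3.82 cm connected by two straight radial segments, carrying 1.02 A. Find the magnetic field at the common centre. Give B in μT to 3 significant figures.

The radial connectors point toward the centre, so dl × r̂ = 0 and they contribute nothing.
Each semicircle gives μ₀I/(4R): inner arc 1.61×10⁻⁵ T, outer arc 8.39×10⁻⁶ T.
The two arcs carry current in opposite angular senses, so their fields oppose: B = |1.61×10⁻⁵ − 8.39×10⁻⁶| = 7.71×10⁻⁶ T.

B ≈ 7.71 μT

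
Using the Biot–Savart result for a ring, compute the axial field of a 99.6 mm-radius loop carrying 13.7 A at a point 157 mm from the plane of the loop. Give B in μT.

B ≈ 13.3 μT

On the axis of a circular loop, B = μ₀IR² / [2(R²+z²)^(3/2)].
R² + z² = (0.0996)² + (0.157)² = 0.03457 m², and (R²+z²)^(3/2) = 6.43×10⁻³ m³.
B = (4π×10⁻⁷ × 13.7 × 0.00992) / (2 × 6.43×10⁻³) = 1.33×10⁻⁵ T.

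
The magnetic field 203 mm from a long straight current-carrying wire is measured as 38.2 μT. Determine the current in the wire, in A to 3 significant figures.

For a long straight wire B = μ₀I/(2πd), so I = 2πdB/μ₀.
I = 2π × 0.203 × 3.82×10⁻⁵ / (4π×10⁻⁷) = 38.8 A.

I ≈ 38.8 A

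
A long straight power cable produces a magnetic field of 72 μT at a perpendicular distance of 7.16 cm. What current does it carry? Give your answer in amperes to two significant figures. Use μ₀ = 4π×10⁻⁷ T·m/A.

I ≈ 26 A

For a long straight wire B = μ₀I/(2πd), so I = 2πdB/μ₀.
I = 2π × 0.0716 × 7.20×10⁻⁵ / (4π×10⁻⁷) = 25.8 A.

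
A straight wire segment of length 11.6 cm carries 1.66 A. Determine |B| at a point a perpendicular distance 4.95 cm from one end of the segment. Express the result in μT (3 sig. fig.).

For a finite straight segment, B = (μ₀I/4πd)(sinθ₁ + sinθ₂), where θ₁, θ₂ are the angles from the perpendicular to each end.
The perpendicular foot is at one end, so the two end-offsets along the wire are 0 and L = 0.116 m.
sinθ₁ = 0/√(0²+0.0495²) = 0.0000; sinθ₂ = 0.116/√(0.116²+0.0495²) = 0.9198.
B = (4π×10⁻⁷ × 1.66) / (4π × 0.0495) × (0.0000 + 0.9198) = 3.08×10⁻⁶ T.

B ≈ 3.08 μT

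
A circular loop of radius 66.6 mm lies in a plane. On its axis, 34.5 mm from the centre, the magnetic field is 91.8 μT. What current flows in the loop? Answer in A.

I ≈ 13.9 A

On the axis of a loop, B = μ₀IR²/[2(R²+z²)^(3/2)], so I = 2B(R²+z²)^(3/2)/(μ₀R²).
R² + z² = 0.004436 + 0.00119 = 0.005626 m²; raised to 3/2 gives 4.22×10⁻⁴ m³.
I = 2 × 9.18×10⁻⁵ × 4.22×10⁻⁴ / (1.26×10⁻⁶ × 0.004436) = 13.9 A.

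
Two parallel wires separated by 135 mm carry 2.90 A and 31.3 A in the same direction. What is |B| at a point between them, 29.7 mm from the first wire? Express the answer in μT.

Each long wire gives B = μ₀I/(2πd). Distances are d₁ = 0.0297 m and d₂ = 0.1053 m.
B₁ = 1.95×10⁻⁵ T, B₂ = 5.94×10⁻⁵ T.
Between parallel currents the two contributions point in opposite directions, so they subtract. B = |B₁ − B₂| = |1.95×10⁻⁵ − 5.94×10⁻⁵| = 3.99×10⁻⁵ T.

B ≈ 39.9 μT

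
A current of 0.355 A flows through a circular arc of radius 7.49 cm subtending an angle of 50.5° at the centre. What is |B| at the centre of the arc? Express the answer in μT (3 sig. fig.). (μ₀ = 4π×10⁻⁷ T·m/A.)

The Biot–Savart field of a circular arc at its centre is B = μ₀Iφ/(4πR), with φ = 0.8814 rad.
B = (4π×10⁻⁷ × 0.355 × 0.8814) / (4π × 0.0749) = 4.18×10⁻⁷ T.

B ≈ 0.418 μT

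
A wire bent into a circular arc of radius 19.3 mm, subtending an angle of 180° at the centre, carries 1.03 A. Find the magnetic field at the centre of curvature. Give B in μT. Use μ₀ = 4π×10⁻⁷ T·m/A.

B ≈ 16.8 μT

The Biot–Savart field of a circular arc at its centre is B = μ₀Iφ/(4πR), with φ = 3.142 rad.
B = (4π×10⁻⁷ × 1.03 × 3.142) / (4π × 0.0193) = 1.68×10⁻⁵ T.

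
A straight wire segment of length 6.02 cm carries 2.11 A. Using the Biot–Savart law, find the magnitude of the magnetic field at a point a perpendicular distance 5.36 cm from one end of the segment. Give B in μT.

For a finite straight segment, B = (μ₀I/4πd)(sinθ₁ + sinθ₂), where θ₁, θ₂ are the angles from the perpendicular to each end.
The perpendicular foot is at one end, so the two end-offsets along the wire are 0 and L = 0.0602 m.
sinθ₁ = 0/√(0²+0.0536²) = 0.0000; sinθ₂ = 0.0602/√(0.0602²+0.0536²) = 0.7469.
B = (4π×10⁻⁷ × 2.11) / (4π × 0.0536) × (0.0000 + 0.7469) = 2.94×10⁻⁶ T.

B ≈ 2.94 μT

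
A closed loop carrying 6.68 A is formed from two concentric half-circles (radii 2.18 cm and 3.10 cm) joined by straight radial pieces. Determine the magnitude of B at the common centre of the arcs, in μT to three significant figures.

The radial connectors point toward the centre, so dl × r̂ = 0 and they contribute nothing.
Each semicircle gives μ₀I/(4R): inner arc 9.63×10⁻⁵ T, outer arc 6.77×10⁻⁵ T.
The two arcs carry current in opposite angular senses, so their fields oppose: B = |9.63×10⁻⁵ − 6.77×10⁻⁵| = 2.86×10⁻⁵ T.

B ≈ 28.6 μT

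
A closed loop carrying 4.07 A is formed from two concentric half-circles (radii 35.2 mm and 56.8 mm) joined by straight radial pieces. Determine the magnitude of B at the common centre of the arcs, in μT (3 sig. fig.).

B ≈ 13.8 μT

The radial connectors point toward the centre, so dl × r̂ = 0 and they contribute nothing.
Each semicircle gives μ₀I/(4R): inner arc 3.63×10⁻⁵ T, outer arc 2.25×10⁻⁵ T.
The two arcs carry current in opposite angular senses, so their fields oppose: B = |3.63×10⁻⁵ − 2.25×10⁻⁵| = 1.38×10⁻⁵ T.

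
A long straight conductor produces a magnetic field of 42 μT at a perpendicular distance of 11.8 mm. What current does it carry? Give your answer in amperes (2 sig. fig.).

For a long straight wire B = μ₀I/(2πd), so I = 2πdB/μ₀.
I = 2π × 0.0118 × 4.20×10⁻⁵ / (4π×10⁻⁷) = 2.48 A.

I ≈ 2.5 A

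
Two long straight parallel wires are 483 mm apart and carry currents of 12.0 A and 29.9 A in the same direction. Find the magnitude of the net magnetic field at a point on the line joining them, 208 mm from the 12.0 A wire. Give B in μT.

B ≈ 10.2 μT

Each long wire gives B = μ₀I/(2πd). Distances are d₁ = 0.208 m and d₂ = 0.275 m.
B₁ = 1.15×10⁻⁵ T, B₂ = 2.17×10⁻⁵ T.
Between parallel currents the two contributions point in opposite directions, so they subtract. B = |B₁ − B₂| = |1.15×10⁻⁵ − 2.17×10⁻⁵| = 1.02×10⁻⁵ T.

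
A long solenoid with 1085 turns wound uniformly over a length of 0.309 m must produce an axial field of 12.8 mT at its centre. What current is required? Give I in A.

I ≈ 2.90 A

Inside a long solenoid B = μ₀nI with n = 3511 m⁻¹, so I = B/(μ₀n).
I = 1.28×10⁻² / (4π×10⁻⁷ × 3511) = 2.90 A.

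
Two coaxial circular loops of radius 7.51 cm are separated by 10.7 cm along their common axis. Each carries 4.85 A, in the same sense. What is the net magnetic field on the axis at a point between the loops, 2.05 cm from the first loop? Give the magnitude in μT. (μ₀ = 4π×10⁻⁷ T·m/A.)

B ≈ 47.9 μT

Each loop contributes B = μ₀IR²/[2(R²+z²)^(3/2)] on the axis, with z measured from that loop.
Loop 1 (z = 0.0205 m): B₁ = 3.64×10⁻⁵ T. Loop 2 (z = 0.0865 m): B₂ = 1.14×10⁻⁵ T.
The fields add: B = B₁ + B₂ = 4.79×10⁻⁵ T.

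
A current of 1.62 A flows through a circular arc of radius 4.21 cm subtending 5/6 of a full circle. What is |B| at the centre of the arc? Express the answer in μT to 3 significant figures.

The Biot–Savart field of a circular arc at its centre is B = μ₀Iφ/(4πR), with φ = 5.236 rad.
B = (4π×10⁻⁷ × 1.62 × 5.236) / (4π × 0.0421) = 2.01×10⁻⁵ T.

B ≈ 20.1 μT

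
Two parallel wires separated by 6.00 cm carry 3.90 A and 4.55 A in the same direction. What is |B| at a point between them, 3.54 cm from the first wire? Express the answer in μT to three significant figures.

Each long wire gives B = μ₀I/(2πd). Distances are d₁ = 0.0354 m and d₂ = 0.0246 m.
B₁ = 2.20×10⁻⁵ T, B₂ = 3.70×10⁻⁵ T.
Between parallel currents the two contributions point in opposite directions, so they subtract. B = |B₁ − B₂| = |2.20×10⁻⁵ − 3.70×10⁻⁵| = 1.50×10⁻⁵ T.

B ≈ 15.0 μT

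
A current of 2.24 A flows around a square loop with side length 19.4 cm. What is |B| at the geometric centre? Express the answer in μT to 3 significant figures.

Each side is a finite straight segment at perpendicular distance d = a/(2 tan(π/4)) = 0.097 m from the centre, with end-angles ±π/4.
One side contributes B₁ = (μ₀I/4πd)·2 sin(π/4) = 3.27×10⁻⁶ T.
All 4 sides add in the same direction: B = 4 × 3.27×10⁻⁶ = 1.31×10⁻⁵ T.

B ≈ 13.1 μT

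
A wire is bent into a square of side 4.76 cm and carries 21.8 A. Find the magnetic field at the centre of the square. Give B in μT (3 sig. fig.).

B ≈ 518 μT

Each side is a finite straight segment at perpendicular distance d = a/(2 tan(π/4)) = 0.0238 m from the centre, with end-angles ±π/4.
One side contributes B₁ = (μ₀I/4πd)·2 sin(π/4) = 1.30×10⁻⁴ T.
All 4 sides add in the same direction: B = 4 × 1.30×10⁻⁴ = 5.18×10⁻⁴ T.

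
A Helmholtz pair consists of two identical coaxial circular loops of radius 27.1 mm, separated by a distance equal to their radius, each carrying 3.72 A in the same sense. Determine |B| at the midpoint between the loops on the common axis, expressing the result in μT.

Each loop contributes B = μ₀IR²/[2(R²+z²)^(3/2)] on the axis, with z measured from that loop.
Loop 1 (z = 0.01355 m): B₁ = 6.17×10⁻⁵ T. Loop 2 (z = 0.01355 m): B₂ = 6.17×10⁻⁵ T.
The fields add: B = B₁ + B₂ = 1.23×10⁻⁴ T.

B ≈ 123 μT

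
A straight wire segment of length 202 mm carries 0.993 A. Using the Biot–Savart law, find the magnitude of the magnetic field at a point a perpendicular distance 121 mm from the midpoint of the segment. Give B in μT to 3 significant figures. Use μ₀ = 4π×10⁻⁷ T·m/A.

For a finite straight segment, B = (μ₀I/4πd)(sinθ₁ + sinθ₂), where θ₁, θ₂ are the angles from the perpendicular to each end.
The perpendicular from the point meets the wire at its midpoint, so each end is L/2 = 0.101 m away along the wire.
sinθ₁ = 0.101/√(0.101²+0.121²) = 0.6408; sinθ₂ = 0.101/√(0.101²+0.121²) = 0.6408.
B = (4π×10⁻⁷ × 0.993) / (4π × 0.121) × (0.6408 + 0.6408) = 1.05×10⁻⁶ T.

B ≈ 1.05 μT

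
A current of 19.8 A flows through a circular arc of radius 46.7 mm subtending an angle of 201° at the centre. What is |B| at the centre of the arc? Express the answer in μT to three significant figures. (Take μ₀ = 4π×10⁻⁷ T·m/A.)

The Biot–Savart field of a circular arc at its centre is B = μ₀Iφ/(4πR), with φ = 3.508 rad.
B = (4π×10⁻⁷ × 19.8 × 3.508) / (4π × 0.0467) = 1.49×10⁻⁴ T.

B ≈ 149 μT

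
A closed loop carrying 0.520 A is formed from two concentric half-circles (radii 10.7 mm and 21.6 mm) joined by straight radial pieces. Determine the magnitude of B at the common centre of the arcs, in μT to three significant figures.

B ≈ 7.70 μT

The radial connectors point toward the centre, so dl × r̂ = 0 and they contribute nothing.
Each semicircle gives μ₀I/(4R): inner arc 1.53×10⁻⁵ T, outer arc 7.56×10⁻⁶ T.
The two arcs carry current in opposite angular senses, so their fields oppose: B = |1.53×10⁻⁵ − 7.56×10⁻⁶| = 7.70×10⁻⁶ T.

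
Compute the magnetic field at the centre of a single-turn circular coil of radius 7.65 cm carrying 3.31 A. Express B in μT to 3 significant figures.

At the centre of a circular loop the Biot–Savart law gives B = μ₀I/(2R).
B = (4π×10⁻⁷ × 3.31) / (2 × 0.0765) = 2.72×10⁻⁵ T.

B ≈ 27.2 μT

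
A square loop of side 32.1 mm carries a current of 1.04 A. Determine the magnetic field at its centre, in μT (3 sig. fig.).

Each side is a finite straight segment at perpendicular distance d = a/(2 tan(π/4)) = 0.01605 m from the centre, with end-angles ±π/4.
One side contributes B₁ = (μ₀I/4πd)·2 sin(π/4) = 9.16×10⁻⁶ T.
All 4 sides add in the same direction: B = 4 × 9.16×10⁻⁶ = 3.67×10⁻⁵ T.

B ≈ 36.7 μT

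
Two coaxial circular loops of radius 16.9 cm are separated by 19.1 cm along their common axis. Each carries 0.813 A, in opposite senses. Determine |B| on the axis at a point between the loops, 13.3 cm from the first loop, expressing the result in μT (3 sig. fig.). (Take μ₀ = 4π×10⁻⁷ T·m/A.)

Each loop contributes B = μ₀IR²/[2(R²+z²)^(3/2)] on the axis, with z measured from that loop.
Loop 1 (z = 0.133 m): B₁ = 1.47×10⁻⁶ T. Loop 2 (z = 0.058 m): B₂ = 2.56×10⁻⁶ T.
The fields oppose: B = |B₁ − B₂| = 1.09×10⁻⁶ T.

B ≈ 1.09 μT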